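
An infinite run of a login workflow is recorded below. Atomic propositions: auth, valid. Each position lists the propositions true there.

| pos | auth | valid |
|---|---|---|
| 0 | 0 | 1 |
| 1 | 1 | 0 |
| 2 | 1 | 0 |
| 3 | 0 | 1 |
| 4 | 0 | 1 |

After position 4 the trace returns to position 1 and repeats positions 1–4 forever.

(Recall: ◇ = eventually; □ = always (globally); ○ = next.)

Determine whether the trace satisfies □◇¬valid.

◇¬valid holds at every position 0..4, and those are all positions ever visited, so □◇¬valid holds.

Satisfied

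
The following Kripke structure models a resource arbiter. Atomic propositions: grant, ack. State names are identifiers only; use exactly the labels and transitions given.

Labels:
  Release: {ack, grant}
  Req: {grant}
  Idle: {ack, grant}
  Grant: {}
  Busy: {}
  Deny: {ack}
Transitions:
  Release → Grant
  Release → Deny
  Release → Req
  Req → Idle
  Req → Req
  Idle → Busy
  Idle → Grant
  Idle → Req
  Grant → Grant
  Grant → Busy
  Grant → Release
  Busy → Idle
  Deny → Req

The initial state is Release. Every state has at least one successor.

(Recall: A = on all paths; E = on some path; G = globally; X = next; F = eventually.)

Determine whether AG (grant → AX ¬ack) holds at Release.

Violated

States satisfying grant → AX ¬ack: {Idle, Grant, Busy, Deny}.
States satisfying AG (grant → AX ¬ack): ∅.
Release is reachable from Release and violates grant → AX ¬ack, so AG fails at Release.
Release ∉ Sat(AG (grant → AX ¬ack)).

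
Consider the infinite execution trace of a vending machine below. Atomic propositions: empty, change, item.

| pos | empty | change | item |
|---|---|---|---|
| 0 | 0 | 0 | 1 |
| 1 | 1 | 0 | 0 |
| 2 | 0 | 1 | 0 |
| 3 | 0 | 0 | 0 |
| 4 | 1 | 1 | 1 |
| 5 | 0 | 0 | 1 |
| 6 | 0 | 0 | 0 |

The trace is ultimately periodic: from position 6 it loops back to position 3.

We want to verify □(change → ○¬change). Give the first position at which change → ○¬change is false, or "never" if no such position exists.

change → ○¬change holds at every position 0..6, and those are all the positions the trace ever visits, so the invariant □(change → ○¬change) is never violated.

never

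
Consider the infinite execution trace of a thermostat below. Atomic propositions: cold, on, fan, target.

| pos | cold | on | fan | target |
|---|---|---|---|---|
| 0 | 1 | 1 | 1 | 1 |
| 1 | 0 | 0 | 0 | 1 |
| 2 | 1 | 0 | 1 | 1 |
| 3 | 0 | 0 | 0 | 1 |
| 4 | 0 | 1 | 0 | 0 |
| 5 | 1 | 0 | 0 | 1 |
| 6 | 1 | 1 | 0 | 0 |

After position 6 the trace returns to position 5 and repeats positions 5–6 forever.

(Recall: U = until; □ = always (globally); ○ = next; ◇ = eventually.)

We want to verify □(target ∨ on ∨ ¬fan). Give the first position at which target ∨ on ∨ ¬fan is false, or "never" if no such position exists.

never

target ∨ on ∨ ¬fan holds at every position 0..6, and those are all the positions the trace ever visits, so the invariant □(target ∨ on ∨ ¬fan) is never violated.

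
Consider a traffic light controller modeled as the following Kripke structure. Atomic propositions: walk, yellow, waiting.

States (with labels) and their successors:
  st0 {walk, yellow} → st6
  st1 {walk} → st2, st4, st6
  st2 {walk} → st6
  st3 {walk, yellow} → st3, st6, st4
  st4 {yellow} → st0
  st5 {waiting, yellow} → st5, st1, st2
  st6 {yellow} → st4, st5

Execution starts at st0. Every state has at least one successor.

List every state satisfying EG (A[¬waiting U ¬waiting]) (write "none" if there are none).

States satisfying A[¬waiting U ¬waiting]: {st0, st1, st2, st3, st4, st6}.
States satisfying EG (A[¬waiting U ¬waiting]): {st0, st1, st2, st3, st4, st6}.

{st0, st1, st2, st3, st4, st6}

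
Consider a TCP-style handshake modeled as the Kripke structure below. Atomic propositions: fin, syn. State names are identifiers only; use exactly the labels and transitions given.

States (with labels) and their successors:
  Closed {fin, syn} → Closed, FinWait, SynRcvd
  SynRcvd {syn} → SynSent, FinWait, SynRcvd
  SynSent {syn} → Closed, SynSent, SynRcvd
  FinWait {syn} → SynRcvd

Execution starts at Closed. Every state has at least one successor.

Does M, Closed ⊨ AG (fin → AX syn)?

Yes

States satisfying fin → AX syn: {Closed, SynRcvd, SynSent, FinWait}.
States satisfying AG (fin → AX syn): {Closed, SynRcvd, SynSent, FinWait}.
Every state reachable from Closed satisfies fin → AX syn.
Closed ∈ Sat(AG (fin → AX syn)).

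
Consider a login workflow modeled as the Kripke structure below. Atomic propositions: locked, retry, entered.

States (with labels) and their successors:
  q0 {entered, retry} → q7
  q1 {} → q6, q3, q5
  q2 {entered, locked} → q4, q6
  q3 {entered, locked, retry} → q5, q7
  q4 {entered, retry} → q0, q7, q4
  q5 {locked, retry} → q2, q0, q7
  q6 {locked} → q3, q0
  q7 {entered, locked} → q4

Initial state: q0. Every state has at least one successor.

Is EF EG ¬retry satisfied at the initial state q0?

States satisfying EG ¬retry: ∅.
States satisfying EF EG ¬retry: ∅.
No suitable path/successor from q0 witnesses the formula.
q0 ∉ Sat(EF EG ¬retry).

Does not hold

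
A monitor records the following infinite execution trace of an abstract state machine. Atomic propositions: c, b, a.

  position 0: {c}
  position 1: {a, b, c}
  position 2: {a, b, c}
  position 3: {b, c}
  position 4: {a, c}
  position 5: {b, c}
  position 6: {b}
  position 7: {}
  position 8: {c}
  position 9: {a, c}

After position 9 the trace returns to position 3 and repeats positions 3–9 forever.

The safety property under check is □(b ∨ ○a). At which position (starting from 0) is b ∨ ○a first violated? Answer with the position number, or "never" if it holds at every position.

Check b ∨ ○a at each position in order: 0 ✓, 1 ✓, 2 ✓, 3 ✓.
At position 4 the labels are {a, c} and the next position 5 has {b, c}, so b ∨ ○a is false there. This is the first violation.

4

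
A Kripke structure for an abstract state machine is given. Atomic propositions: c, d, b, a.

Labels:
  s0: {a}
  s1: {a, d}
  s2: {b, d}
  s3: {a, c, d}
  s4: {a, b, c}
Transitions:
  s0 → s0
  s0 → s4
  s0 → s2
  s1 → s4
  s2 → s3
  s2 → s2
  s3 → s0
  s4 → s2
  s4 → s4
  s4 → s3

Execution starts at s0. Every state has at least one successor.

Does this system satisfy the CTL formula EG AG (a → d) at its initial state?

States satisfying AG (a → d): ∅.
States satisfying EG AG (a → d): ∅.
No suitable path/successor from s0 witnesses the formula.
s0 ∉ Sat(EG AG (a → d)).

Does not hold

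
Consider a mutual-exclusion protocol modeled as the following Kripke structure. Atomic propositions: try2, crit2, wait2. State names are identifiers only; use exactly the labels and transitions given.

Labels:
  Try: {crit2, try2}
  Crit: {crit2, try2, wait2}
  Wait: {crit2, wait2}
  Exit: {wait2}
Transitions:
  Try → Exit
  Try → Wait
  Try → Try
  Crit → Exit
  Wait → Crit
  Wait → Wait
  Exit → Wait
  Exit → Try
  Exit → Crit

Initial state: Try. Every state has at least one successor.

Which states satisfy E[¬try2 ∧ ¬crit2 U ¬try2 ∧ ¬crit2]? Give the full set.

States satisfying ¬try2 ∧ ¬crit2: {Exit}.
States satisfying E[¬try2 ∧ ¬crit2 U ¬try2 ∧ ¬crit2]: {Exit}.

{Exit}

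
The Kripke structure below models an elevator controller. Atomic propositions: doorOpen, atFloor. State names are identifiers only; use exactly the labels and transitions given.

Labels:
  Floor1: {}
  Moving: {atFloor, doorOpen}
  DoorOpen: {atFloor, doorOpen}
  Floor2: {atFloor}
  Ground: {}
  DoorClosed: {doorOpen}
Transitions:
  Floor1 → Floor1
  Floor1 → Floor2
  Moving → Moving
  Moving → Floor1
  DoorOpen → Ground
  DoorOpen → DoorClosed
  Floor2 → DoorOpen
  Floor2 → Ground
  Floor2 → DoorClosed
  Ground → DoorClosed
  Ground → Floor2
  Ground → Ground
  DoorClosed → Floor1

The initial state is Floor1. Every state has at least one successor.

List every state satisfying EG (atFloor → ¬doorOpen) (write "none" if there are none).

States satisfying atFloor → ¬doorOpen: {Floor1, Floor2, Ground, DoorClosed}.
States satisfying EG (atFloor → ¬doorOpen): {Floor1, Floor2, Ground, DoorClosed}.

{Floor1, Floor2, Ground, DoorClosed}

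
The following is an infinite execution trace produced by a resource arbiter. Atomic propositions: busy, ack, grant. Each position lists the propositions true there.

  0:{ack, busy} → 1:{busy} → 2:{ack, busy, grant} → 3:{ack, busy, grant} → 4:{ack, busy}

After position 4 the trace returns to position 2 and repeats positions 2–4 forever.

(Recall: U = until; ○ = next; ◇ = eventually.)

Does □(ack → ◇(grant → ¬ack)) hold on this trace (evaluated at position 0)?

ack → ◇(grant → ¬ack) holds at every position 0..4, and those are all positions ever visited, so □(ack → ◇(grant → ¬ack)) holds.
Positions where ack holds: 0, 2, 3, 4.
Check ◇(grant → ¬ack) at each: 0→ok, 2→ok, 3→ok, 4→ok.

Yes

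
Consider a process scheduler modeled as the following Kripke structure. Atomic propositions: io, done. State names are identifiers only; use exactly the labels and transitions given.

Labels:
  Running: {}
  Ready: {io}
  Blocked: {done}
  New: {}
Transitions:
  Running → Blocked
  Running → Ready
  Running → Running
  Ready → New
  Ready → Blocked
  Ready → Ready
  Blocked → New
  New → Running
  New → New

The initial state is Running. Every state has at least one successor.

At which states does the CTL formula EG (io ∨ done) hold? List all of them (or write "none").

{Ready}

States satisfying io ∨ done: {Ready, Blocked}.
States satisfying EG (io ∨ done): {Ready}.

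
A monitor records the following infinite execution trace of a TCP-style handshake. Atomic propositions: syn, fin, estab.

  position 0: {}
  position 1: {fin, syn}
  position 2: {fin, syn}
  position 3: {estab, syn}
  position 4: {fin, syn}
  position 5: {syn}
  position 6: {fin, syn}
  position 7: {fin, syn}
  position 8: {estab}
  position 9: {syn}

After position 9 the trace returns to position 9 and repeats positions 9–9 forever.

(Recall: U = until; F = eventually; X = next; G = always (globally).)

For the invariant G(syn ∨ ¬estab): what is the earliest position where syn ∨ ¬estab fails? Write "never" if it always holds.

Check syn ∨ ¬estab at each position in order: 0 ✓, 1 ✓, 2 ✓, 3 ✓, 4 ✓, 5 ✓, 6 ✓, 7 ✓.
At position 8 the labels are {estab}, so syn ∨ ¬estab is false there. This is the first violation.

8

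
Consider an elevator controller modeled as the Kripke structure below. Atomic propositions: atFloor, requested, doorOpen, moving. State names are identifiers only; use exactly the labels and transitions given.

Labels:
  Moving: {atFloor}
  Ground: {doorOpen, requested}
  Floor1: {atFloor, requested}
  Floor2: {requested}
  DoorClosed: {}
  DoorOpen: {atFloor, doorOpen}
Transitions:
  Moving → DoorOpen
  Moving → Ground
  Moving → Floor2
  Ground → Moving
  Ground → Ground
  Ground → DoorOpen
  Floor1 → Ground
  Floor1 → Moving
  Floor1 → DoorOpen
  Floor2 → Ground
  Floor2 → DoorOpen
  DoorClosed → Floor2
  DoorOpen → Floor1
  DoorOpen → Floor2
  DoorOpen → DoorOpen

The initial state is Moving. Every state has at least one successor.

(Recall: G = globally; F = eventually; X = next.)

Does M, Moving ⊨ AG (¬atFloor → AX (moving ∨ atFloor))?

States satisfying ¬atFloor → AX (moving ∨ atFloor): {Moving, Floor1, DoorOpen}.
States satisfying AG (¬atFloor → AX (moving ∨ atFloor)): ∅.
Floor2 is reachable from Moving and violates ¬atFloor → AX (moving ∨ atFloor), so AG fails at Moving.
Moving ∉ Sat(AG (¬atFloor → AX (moving ∨ atFloor))).

Does not hold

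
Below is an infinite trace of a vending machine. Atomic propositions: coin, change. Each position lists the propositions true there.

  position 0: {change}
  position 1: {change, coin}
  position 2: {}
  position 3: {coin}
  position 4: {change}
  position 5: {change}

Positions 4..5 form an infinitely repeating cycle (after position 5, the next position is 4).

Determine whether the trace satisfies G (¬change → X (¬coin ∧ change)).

Violated

¬change → X (¬coin ∧ change) must hold at every position from 0 onward. It fails at position 2, so G (¬change → X (¬coin ∧ change)) is false.
Positions where ¬change holds: 2, 3.
Check X (¬coin ∧ change) at each: 2→fails, 3→ok.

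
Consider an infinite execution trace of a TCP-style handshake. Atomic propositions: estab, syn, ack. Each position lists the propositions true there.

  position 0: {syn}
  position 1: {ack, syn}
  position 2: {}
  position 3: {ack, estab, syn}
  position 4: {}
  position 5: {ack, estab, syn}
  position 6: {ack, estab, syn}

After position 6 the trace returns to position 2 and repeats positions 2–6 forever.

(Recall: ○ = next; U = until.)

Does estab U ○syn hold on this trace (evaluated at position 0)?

Satisfied

Walking from position 0: ○syn first holds at position 0, and estab holds at every earlier position along the way, so estab U ○syn holds.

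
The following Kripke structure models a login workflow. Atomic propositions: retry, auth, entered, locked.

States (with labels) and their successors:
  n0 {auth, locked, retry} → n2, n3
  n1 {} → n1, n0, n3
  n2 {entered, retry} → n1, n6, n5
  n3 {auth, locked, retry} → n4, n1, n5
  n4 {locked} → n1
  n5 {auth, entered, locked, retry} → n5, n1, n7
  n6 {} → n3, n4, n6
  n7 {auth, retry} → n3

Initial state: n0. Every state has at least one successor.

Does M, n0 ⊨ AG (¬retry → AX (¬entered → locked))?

No

States satisfying ¬retry → AX (¬entered → locked): {n0, n2, n3, n5, n7}.
States satisfying AG (¬retry → AX (¬entered → locked)): ∅.
n1 is reachable from n0 and violates ¬retry → AX (¬entered → locked), so AG fails at n0.
n0 ∉ Sat(AG (¬retry → AX (¬entered → locked))).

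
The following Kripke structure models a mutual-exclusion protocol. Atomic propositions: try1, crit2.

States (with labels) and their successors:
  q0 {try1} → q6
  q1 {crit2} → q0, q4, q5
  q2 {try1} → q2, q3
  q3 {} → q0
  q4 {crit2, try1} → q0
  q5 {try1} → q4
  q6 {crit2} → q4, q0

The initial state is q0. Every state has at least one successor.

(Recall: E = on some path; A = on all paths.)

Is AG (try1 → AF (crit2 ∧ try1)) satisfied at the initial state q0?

States satisfying try1 → AF (crit2 ∧ try1): {q1, q3, q4, q5, q6}.
States satisfying AG (try1 → AF (crit2 ∧ try1)): ∅.
q0 is reachable from q0 and violates try1 → AF (crit2 ∧ try1), so AG fails at q0.
q0 ∉ Sat(AG (try1 → AF (crit2 ∧ try1))).

No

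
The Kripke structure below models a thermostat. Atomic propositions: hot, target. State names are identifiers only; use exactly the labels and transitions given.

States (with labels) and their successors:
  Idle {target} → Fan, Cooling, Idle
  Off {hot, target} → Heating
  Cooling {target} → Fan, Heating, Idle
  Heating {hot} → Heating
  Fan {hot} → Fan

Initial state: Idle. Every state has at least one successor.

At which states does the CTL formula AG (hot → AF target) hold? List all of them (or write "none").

none

States satisfying hot → AF target: {Idle, Off, Cooling}.
States satisfying AG (hot → AF target): ∅.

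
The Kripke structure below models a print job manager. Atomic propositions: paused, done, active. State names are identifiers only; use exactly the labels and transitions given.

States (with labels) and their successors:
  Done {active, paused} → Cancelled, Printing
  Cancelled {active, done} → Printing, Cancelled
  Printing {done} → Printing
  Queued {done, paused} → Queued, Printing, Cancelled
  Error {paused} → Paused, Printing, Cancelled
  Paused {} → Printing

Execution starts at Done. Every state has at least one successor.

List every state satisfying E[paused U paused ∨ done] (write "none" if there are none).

{Done, Cancelled, Printing, Queued, Error}

States satisfying paused: {Done, Queued, Error}.
States satisfying paused ∨ done: {Done, Cancelled, Printing, Queued, Error}.
States satisfying E[paused U paused ∨ done]: {Done, Cancelled, Printing, Queued, Error}.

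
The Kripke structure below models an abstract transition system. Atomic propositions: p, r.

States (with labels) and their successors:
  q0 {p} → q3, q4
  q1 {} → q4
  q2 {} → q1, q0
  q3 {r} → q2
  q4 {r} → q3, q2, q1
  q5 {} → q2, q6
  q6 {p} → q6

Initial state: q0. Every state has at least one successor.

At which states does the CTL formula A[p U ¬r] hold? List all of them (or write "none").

{q0, q1, q2, q5, q6}

States satisfying p: {q0, q6}.
States satisfying ¬r: {q0, q1, q2, q5, q6}.
States satisfying A[p U ¬r]: {q0, q1, q2, q5, q6}.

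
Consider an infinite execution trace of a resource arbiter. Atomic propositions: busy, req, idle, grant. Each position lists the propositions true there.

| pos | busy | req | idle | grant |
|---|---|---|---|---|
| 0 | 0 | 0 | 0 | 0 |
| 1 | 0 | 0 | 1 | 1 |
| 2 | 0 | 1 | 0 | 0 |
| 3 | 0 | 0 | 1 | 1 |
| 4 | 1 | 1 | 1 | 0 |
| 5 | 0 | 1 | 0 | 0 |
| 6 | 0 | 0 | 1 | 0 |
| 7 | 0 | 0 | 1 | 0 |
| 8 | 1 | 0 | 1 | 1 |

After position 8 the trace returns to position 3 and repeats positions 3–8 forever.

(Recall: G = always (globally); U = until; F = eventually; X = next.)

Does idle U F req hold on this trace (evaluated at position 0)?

Walking from position 0: F req first holds at position 0, and idle holds at every earlier position along the way, so idle U F req holds.

Holds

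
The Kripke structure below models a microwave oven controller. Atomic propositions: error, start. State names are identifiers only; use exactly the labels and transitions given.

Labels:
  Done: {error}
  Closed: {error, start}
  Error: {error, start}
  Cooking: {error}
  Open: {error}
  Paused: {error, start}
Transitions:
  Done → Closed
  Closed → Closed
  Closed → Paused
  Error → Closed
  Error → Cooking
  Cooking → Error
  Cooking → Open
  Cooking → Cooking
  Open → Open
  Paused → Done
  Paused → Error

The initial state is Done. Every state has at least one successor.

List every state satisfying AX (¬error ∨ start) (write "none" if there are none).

States satisfying ¬error ∨ start: {Closed, Error, Paused}.
States satisfying AX (¬error ∨ start): {Done, Closed}.

{Done, Closed}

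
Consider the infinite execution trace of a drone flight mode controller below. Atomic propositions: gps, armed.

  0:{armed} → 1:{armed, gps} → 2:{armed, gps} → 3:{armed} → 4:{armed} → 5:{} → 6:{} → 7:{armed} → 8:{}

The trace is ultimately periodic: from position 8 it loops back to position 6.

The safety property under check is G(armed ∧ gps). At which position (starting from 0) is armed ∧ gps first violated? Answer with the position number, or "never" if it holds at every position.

At position 0 the labels are {armed}, so armed ∧ gps is false there. This is the first violation.

0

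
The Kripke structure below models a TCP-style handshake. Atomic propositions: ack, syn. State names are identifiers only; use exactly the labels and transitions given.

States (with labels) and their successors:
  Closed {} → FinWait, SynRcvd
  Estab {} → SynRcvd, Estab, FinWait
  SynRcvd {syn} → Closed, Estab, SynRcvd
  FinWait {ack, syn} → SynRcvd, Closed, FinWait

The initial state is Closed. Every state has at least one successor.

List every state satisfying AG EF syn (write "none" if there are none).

States satisfying EF syn: {Closed, Estab, SynRcvd, FinWait}.
States satisfying AG EF syn: {Closed, Estab, SynRcvd, FinWait}.

{Closed, Estab, SynRcvd, FinWait}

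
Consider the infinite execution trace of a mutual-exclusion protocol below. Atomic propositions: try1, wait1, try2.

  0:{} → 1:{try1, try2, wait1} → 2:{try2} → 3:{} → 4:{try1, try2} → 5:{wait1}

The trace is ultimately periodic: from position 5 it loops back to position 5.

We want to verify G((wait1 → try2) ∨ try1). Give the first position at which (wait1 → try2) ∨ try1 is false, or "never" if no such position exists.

Check (wait1 → try2) ∨ try1 at each position in order: 0 ✓, 1 ✓, 2 ✓, 3 ✓, 4 ✓.
At position 5 the labels are {wait1}, so (wait1 → try2) ∨ try1 is false there. This is the first violation.

5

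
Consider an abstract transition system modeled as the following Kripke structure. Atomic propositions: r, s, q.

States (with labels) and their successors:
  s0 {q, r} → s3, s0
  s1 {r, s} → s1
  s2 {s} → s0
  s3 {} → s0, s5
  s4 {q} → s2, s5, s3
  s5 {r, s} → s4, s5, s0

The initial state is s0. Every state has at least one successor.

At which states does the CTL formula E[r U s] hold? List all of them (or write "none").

States satisfying r: {s0, s1, s5}.
States satisfying s: {s1, s2, s5}.
States satisfying E[r U s]: {s1, s2, s5}.

{s1, s2, s5}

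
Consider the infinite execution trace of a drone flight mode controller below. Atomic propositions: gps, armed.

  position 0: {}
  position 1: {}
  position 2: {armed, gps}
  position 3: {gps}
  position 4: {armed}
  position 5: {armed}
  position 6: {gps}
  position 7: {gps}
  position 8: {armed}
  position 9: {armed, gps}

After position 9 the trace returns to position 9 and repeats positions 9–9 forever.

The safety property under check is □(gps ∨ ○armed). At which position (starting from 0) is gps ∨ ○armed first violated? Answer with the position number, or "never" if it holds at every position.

0

At position 0 the labels are {} and the next position 1 has {}, so gps ∨ ○armed is false there. This is the first violation.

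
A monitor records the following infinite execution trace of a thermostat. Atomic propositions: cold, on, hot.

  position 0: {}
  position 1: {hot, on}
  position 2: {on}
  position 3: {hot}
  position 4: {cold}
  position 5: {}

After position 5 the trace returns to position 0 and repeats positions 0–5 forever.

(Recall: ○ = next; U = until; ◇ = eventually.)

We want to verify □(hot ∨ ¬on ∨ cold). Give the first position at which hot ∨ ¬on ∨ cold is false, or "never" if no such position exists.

Check hot ∨ ¬on ∨ cold at each position in order: 0 ✓, 1 ✓.
At position 2 the labels are {on}, so hot ∨ ¬on ∨ cold is false there. This is the first violation.

2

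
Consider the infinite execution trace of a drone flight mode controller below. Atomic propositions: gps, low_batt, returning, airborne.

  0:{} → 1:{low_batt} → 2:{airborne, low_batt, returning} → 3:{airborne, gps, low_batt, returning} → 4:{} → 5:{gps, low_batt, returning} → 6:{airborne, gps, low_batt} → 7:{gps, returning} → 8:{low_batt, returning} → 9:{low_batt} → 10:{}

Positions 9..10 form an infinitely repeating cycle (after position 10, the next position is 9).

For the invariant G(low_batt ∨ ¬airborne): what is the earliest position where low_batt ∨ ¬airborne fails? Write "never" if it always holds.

low_batt ∨ ¬airborne holds at every position 0..10, and those are all the positions the trace ever visits, so the invariant G(low_batt ∨ ¬airborne) is never violated.

never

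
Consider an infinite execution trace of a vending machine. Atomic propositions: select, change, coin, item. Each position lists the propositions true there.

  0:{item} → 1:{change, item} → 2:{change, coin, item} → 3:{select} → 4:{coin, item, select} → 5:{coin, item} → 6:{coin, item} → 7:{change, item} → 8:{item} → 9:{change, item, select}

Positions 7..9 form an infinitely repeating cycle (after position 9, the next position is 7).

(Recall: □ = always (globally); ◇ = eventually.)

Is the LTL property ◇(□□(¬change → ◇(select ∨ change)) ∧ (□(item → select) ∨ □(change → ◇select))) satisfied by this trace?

□□(¬change → ◇(select ∨ change)) ∧ (□(item → select) ∨ □(change → ◇select)) holds at position 0, which is reachable from 0, so ◇(□□(¬change → ◇(select ∨ change)) ∧ (□(item → select) ∨ □(change → ◇select))) holds.

Holds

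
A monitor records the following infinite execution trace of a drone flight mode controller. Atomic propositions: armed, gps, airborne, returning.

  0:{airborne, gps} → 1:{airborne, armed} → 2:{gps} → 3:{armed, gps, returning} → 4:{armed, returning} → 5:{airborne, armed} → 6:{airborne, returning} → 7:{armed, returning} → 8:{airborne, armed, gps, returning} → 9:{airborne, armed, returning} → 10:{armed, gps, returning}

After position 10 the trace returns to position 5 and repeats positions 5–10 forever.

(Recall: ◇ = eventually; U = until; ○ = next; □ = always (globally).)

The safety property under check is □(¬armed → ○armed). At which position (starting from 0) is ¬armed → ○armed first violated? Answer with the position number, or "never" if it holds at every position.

never

¬armed → ○armed holds at every position 0..10, and those are all the positions the trace ever visits, so the invariant □(¬armed → ○armed) is never violated.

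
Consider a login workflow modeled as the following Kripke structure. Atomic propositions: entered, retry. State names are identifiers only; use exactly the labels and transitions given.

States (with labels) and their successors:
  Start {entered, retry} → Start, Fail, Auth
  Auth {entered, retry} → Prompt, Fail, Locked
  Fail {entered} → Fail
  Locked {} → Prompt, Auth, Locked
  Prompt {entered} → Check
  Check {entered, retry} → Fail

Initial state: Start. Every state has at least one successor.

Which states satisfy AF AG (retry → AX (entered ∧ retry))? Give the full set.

States satisfying AG (retry → AX (entered ∧ retry)): {Fail}.
States satisfying AF AG (retry → AX (entered ∧ retry)): {Fail, Prompt, Check}.

{Fail, Prompt, Check}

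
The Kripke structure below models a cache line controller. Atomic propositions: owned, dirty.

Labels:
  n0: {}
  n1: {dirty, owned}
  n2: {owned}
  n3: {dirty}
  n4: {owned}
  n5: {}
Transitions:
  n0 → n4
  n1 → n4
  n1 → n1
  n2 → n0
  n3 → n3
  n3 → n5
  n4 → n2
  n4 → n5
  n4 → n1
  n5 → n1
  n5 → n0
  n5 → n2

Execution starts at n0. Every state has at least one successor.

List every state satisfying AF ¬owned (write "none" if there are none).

States satisfying ¬owned: {n0, n3, n5}.
States satisfying AF ¬owned: {n0, n2, n3, n5}.

{n0, n2, n3, n5}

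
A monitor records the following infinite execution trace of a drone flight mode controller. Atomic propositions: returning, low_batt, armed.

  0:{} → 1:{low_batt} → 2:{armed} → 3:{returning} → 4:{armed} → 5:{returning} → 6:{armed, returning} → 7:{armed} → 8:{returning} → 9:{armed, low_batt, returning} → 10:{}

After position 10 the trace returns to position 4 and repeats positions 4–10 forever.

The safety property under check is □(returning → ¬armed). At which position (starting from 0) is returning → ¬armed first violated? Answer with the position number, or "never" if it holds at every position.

6

Check returning → ¬armed at each position in order: 0 ✓, 1 ✓, 2 ✓, 3 ✓, 4 ✓, 5 ✓.
At position 6 the labels are {armed, returning}, so returning → ¬armed is false there. This is the first violation.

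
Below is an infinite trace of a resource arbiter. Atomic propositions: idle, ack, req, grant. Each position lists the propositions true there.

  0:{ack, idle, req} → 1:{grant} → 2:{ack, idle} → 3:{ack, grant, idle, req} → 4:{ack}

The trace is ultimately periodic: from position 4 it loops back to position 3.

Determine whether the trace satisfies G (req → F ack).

req → F ack holds at every position 0..4, and those are all positions ever visited, so G (req → F ack) holds.
Positions where req holds: 0, 3.
Check F ack at each: 0→ok, 3→ok.

Satisfied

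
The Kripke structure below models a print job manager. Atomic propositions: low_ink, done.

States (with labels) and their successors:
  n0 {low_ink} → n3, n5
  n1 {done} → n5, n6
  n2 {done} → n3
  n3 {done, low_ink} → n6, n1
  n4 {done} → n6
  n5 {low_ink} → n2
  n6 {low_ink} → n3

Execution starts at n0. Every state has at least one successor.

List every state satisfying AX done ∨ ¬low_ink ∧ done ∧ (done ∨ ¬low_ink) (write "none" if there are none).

{n1, n2, n4, n5, n6}

States satisfying done: {n1, n2, n3, n4}.
States satisfying AX done: {n2, n5, n6}.
States satisfying ¬low_ink: {n1, n2, n4}.
States satisfying ¬low_ink ∧ done: {n1, n2, n4}.
States satisfying done ∨ ¬low_ink: {n1, n2, n3, n4}.
States satisfying ¬low_ink ∧ done ∧ (done ∨ ¬low_ink): {n1, n2, n4}.
States satisfying AX done ∨ ¬low_ink ∧ done ∧ (done ∨ ¬low_ink): {n1, n2, n4, n5, n6}.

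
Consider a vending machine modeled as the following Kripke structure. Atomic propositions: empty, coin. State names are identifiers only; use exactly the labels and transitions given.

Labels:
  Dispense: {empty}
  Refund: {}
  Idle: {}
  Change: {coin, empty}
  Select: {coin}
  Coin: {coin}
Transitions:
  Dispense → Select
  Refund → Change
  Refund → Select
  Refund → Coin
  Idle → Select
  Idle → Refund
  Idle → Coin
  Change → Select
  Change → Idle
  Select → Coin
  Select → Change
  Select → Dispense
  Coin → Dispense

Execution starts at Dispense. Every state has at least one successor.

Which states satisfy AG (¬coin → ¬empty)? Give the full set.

States satisfying ¬coin → ¬empty: {Refund, Idle, Change, Select, Coin}.
States satisfying AG (¬coin → ¬empty): ∅.

none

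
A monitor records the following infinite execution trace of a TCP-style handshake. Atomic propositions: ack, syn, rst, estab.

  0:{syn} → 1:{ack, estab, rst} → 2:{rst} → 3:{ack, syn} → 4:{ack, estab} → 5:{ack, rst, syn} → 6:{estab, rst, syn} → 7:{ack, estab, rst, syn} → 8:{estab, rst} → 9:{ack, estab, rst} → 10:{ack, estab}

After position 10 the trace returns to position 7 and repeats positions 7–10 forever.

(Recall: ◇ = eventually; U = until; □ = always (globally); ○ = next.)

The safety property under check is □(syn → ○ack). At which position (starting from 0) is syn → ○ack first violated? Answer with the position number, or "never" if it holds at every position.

Check syn → ○ack at each position in order: 0 ✓, 1 ✓, 2 ✓, 3 ✓, 4 ✓.
At position 5 the labels are {ack, rst, syn} and the next position 6 has {estab, rst, syn}, so syn → ○ack is false there. This is the first violation.

5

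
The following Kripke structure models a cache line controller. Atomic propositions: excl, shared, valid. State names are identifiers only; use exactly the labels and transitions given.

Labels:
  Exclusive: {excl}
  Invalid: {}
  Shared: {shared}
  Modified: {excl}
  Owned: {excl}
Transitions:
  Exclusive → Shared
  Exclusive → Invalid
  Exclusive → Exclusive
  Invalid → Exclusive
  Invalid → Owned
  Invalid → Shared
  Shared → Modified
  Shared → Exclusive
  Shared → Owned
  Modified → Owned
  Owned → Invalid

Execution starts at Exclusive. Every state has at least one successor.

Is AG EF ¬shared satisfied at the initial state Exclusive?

States satisfying EF ¬shared: {Exclusive, Invalid, Shared, Modified, Owned}.
States satisfying AG EF ¬shared: {Exclusive, Invalid, Shared, Modified, Owned}.
Every state reachable from Exclusive satisfies EF ¬shared.
Exclusive ∈ Sat(AG EF ¬shared).

Holds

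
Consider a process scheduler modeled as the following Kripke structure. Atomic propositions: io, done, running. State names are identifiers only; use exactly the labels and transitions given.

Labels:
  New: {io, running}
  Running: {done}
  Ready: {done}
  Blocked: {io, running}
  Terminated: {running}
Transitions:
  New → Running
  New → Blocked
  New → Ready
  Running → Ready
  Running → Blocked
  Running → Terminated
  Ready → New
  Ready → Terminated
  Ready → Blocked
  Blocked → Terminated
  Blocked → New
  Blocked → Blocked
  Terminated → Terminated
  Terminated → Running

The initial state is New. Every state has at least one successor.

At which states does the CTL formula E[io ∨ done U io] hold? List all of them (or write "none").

{New, Running, Ready, Blocked}

States satisfying io ∨ done: {New, Running, Ready, Blocked}.
States satisfying io: {New, Blocked}.
States satisfying E[io ∨ done U io]: {New, Running, Ready, Blocked}.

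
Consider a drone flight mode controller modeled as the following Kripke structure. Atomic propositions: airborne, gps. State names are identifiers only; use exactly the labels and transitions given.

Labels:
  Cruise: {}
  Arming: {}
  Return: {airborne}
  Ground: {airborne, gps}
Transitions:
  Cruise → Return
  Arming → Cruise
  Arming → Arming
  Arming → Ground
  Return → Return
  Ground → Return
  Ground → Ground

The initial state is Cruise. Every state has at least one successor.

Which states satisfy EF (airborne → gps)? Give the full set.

{Cruise, Arming, Ground}

States satisfying airborne → gps: {Cruise, Arming, Ground}.
States satisfying EF (airborne → gps): {Cruise, Arming, Ground}.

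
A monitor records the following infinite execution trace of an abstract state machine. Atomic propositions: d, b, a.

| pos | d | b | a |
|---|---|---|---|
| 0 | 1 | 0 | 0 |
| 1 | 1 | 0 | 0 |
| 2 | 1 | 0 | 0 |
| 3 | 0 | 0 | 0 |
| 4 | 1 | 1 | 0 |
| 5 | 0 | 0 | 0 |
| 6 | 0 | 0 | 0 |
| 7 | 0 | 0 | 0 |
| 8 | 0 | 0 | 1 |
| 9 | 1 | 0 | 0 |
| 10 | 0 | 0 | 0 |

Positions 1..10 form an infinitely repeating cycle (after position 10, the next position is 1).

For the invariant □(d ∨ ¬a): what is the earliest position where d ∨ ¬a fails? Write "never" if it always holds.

Check d ∨ ¬a at each position in order: 0 ✓, 1 ✓, 2 ✓, 3 ✓, 4 ✓, 5 ✓, 6 ✓, 7 ✓.
At position 8 the labels are {a}, so d ∨ ¬a is false there. This is the first violation.

8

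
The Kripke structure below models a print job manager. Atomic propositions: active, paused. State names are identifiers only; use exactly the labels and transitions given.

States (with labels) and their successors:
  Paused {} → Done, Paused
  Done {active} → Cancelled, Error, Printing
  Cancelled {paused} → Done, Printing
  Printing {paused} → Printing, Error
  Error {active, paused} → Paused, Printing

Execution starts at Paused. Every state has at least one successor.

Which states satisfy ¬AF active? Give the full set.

{Paused, Cancelled, Printing}

States satisfying active: {Done, Error}.
States satisfying AF active: {Done, Error}.
States satisfying ¬AF active: {Paused, Cancelled, Printing}.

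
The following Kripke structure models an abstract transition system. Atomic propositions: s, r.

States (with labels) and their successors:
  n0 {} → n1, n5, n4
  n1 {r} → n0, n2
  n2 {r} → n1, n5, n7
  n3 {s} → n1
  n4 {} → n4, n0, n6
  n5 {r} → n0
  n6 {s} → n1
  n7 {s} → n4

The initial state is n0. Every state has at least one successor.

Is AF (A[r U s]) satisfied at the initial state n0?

Does not hold

States satisfying A[r U s]: {n3, n6, n7}.
States satisfying AF (A[r U s]): {n3, n6, n7}.
There is a path from n0 along which A[r U s] never holds.
n0 ∉ Sat(AF (A[r U s])).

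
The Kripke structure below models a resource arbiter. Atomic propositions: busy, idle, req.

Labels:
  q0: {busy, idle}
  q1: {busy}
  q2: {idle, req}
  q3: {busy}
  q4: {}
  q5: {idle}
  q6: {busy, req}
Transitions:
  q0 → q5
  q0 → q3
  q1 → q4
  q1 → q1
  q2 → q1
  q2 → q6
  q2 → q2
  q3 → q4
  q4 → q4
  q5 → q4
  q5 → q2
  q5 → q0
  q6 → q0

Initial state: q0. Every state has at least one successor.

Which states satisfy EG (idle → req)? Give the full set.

States satisfying idle → req: {q1, q2, q3, q4, q6}.
States satisfying EG (idle → req): {q1, q2, q3, q4}.

{q1, q2, q3, q4}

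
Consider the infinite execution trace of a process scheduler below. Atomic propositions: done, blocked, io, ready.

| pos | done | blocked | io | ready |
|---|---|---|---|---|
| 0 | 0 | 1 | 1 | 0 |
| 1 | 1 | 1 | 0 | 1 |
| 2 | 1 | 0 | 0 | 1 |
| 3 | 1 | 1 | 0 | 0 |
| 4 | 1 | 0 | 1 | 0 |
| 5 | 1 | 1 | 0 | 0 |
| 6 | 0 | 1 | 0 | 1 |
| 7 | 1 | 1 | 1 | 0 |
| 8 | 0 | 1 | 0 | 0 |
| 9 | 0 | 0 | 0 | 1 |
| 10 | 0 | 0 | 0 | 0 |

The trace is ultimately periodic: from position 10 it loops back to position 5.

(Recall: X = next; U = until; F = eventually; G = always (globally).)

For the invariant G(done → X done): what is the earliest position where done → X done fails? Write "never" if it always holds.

5

Check done → X done at each position in order: 0 ✓, 1 ✓, 2 ✓, 3 ✓, 4 ✓.
At position 5 the labels are {blocked, done} and the next position 6 has {blocked, ready}, so done → X done is false there. This is the first violation.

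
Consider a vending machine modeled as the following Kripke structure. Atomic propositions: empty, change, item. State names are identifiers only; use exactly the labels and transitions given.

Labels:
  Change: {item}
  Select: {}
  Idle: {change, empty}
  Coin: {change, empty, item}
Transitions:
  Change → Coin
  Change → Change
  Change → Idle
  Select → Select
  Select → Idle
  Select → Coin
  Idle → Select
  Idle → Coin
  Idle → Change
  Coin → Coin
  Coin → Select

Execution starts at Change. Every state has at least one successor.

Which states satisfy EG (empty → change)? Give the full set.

States satisfying empty → change: {Change, Select, Idle, Coin}.
States satisfying EG (empty → change): {Change, Select, Idle, Coin}.

{Change, Select, Idle, Coin}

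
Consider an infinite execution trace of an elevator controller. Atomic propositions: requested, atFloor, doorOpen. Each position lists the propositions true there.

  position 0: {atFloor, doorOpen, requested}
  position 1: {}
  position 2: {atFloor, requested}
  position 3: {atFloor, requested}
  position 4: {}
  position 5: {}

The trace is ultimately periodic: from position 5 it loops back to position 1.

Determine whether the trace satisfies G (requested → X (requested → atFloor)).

Yes

requested → X (requested → atFloor) holds at every position 0..5, and those are all positions ever visited, so G (requested → X (requested → atFloor)) holds.
Positions where requested holds: 0, 2, 3.
Check X (requested → atFloor) at each: 0→ok, 2→ok, 3→ok.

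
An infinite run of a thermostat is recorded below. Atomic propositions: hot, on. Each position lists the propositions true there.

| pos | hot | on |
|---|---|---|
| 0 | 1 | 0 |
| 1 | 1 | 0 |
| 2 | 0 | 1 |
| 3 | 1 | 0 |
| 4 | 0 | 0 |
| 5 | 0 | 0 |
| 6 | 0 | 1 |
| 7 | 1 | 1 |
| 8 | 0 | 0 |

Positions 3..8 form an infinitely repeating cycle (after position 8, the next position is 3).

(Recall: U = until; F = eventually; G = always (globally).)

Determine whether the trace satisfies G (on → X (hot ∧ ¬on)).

on → X (hot ∧ ¬on) must hold at every position from 0 onward. It fails at position 6, so G (on → X (hot ∧ ¬on)) is false.
Positions where on holds: 2, 6, 7.
Check X (hot ∧ ¬on) at each: 2→ok, 6→fails, 7→fails.

No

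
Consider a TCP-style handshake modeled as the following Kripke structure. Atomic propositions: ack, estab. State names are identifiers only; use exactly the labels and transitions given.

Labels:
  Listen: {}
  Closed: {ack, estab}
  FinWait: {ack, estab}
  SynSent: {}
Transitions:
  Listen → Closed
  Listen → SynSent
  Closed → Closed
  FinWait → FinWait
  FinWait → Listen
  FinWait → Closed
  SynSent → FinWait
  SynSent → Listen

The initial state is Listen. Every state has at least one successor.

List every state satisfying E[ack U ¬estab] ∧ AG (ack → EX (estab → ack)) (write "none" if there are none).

{Listen, FinWait, SynSent}

States satisfying ack: {Closed, FinWait}.
States satisfying ¬estab: {Listen, SynSent}.
States satisfying E[ack U ¬estab]: {Listen, FinWait, SynSent}.
States satisfying ack → EX (estab → ack): {Listen, Closed, FinWait, SynSent}.
States satisfying AG (ack → EX (estab → ack)): {Listen, Closed, FinWait, SynSent}.
States satisfying E[ack U ¬estab] ∧ AG (ack → EX (estab → ack)): {Listen, FinWait, SynSent}.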